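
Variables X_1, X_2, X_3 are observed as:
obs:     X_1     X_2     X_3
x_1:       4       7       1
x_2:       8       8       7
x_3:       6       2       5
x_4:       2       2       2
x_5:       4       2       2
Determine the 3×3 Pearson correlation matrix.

Step 1 — column means:
  mean(X_1) = (4 + 8 + 6 + 2 + 4) / 5 = 24/5 = 4.8
  mean(X_2) = (7 + 8 + 2 + 2 + 2) / 5 = 21/5 = 4.2
  mean(X_3) = (1 + 7 + 5 + 2 + 2) / 5 = 17/5 = 3.4

Step 2 — sample variances and covariances s[i,j] = (1/(n-1)) · Σ_k (x_{k,i} - mean_i) · (x_{k,j} - mean_j), with n-1 = 4:
  s[X_1,X_1] = ((-0.8)·(-0.8) + (3.2)·(3.2) + (1.2)·(1.2) + (-2.8)·(-2.8) + (-0.8)·(-0.8)) / 4 = 20.8/4 = 5.2
  s[X_1,X_2] = ((-0.8)·(2.8) + (3.2)·(3.8) + (1.2)·(-2.2) + (-2.8)·(-2.2) + (-0.8)·(-2.2)) / 4 = 15.2/4 = 3.8
  s[X_1,X_3] = ((-0.8)·(-2.4) + (3.2)·(3.6) + (1.2)·(1.6) + (-2.8)·(-1.4) + (-0.8)·(-1.4)) / 4 = 20.4/4 = 5.1
  s[X_2,X_2] = ((2.8)·(2.8) + (3.8)·(3.8) + (-2.2)·(-2.2) + (-2.2)·(-2.2) + (-2.2)·(-2.2)) / 4 = 36.8/4 = 9.2
  s[X_2,X_3] = ((2.8)·(-2.4) + (3.8)·(3.6) + (-2.2)·(1.6) + (-2.2)·(-1.4) + (-2.2)·(-1.4)) / 4 = 9.6/4 = 2.4
  s[X_3,X_3] = ((-2.4)·(-2.4) + (3.6)·(3.6) + (1.6)·(1.6) + (-1.4)·(-1.4) + (-1.4)·(-1.4)) / 4 = 25.2/4 = 6.3
  Sample standard deviations s_i = √(s[i,i]):
  s(X_1) = √(5.2) = 2.2804
  s(X_2) = √(9.2) = 3.0332
  s(X_3) = √(6.3) = 2.51

Step 3 — r_{ij} = s_{ij} / (s_i · s_j):
  r[X_1,X_1] = 1 (diagonal).
  r[X_1,X_2] = 3.8 / (2.2804 · 3.0332) = 3.8 / 6.9166 = 0.5494
  r[X_1,X_3] = 5.1 / (2.2804 · 2.51) = 5.1 / 5.7236 = 0.891
  r[X_2,X_2] = 1 (diagonal).
  r[X_2,X_3] = 2.4 / (3.0332 · 2.51) = 2.4 / 7.6131 = 0.3152
  r[X_3,X_3] = 1 (diagonal).

R is symmetric with unit diagonal. Assembling:

R = [[1, 0.5494, 0.891],
 [0.5494, 1, 0.3152],
 [0.891, 0.3152, 1]]


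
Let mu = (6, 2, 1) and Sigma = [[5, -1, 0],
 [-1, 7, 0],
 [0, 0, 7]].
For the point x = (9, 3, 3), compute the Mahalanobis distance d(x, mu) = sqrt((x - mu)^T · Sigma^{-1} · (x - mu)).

Step 1 — centre the observation: (x - mu) = (3, 1, 2).

Step 2 — invert Sigma (cofactor / det for 3×3, or solve directly):
  Sigma^{-1} = [[0.2059, 0.0294, 0],
 [0.0294, 0.1471, 0],
 [0, 0, 0.1429]].

Step 3 — form the quadratic (x - mu)^T · Sigma^{-1} · (x - mu):
  Sigma^{-1} · (x - mu) = (0.6471, 0.2353, 0.2857).
  (x - mu)^T · [Sigma^{-1} · (x - mu)] = (3)·(0.6471) + (1)·(0.2353) + (2)·(0.2857) = 2.7479.

Step 4 — take square root: d = √(2.7479) ≈ 1.6577.

d(x, mu) = √(2.7479) ≈ 1.6577


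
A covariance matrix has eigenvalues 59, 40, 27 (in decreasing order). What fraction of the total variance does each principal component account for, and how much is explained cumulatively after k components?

Step 1 — total variance = trace(Sigma) = Σ λ_i = 59 + 40 + 27 = 126.

Step 2 — fraction explained by component i = λ_i / Σ λ:
  PC1: 59/126 = 0.4683
  PC2: 40/126 = 0.3175
  PC3: 27/126 = 0.2143

Step 3 — cumulative fraction after k components = (λ_1 + ... + λ_k) / Σ λ:
  k = 1: 59/126 = 0.4683
  k = 2: (59 + 40)/126 = 99/126 = 0.7857
  k = 3: (59 + 40 + 27)/126 = 126/126 = 1

Summary (fraction, with percent):

explained: PC1 0.4683 (46.83%), PC2 0.3175 (31.75%), PC3 0.2143 (21.43%);  cumulative: 0.4683, 0.7857, 1


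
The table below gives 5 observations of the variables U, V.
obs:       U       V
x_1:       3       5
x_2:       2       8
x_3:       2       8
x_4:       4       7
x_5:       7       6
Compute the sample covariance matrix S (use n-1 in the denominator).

Step 1 — column means:
  mean(U) = (3 + 2 + 2 + 4 + 7) / 5 = 18/5 = 3.6
  mean(V) = (5 + 8 + 8 + 7 + 6) / 5 = 34/5 = 6.8

Step 2 — sample covariance S[i,j] = (1/(n-1)) · Σ_k (x_{k,i} - mean_i) · (x_{k,j} - mean_j), with n-1 = 4.
  S[U,U] = ((-0.6)·(-0.6) + (-1.6)·(-1.6) + (-1.6)·(-1.6) + (0.4)·(0.4) + (3.4)·(3.4)) / 4 = 17.2/4 = 4.3
  S[U,V] = ((-0.6)·(-1.8) + (-1.6)·(1.2) + (-1.6)·(1.2) + (0.4)·(0.2) + (3.4)·(-0.8)) / 4 = -5.4/4 = -1.35
  S[V,V] = ((-1.8)·(-1.8) + (1.2)·(1.2) + (1.2)·(1.2) + (0.2)·(0.2) + (-0.8)·(-0.8)) / 4 = 6.8/4 = 1.7

S is symmetric (S[j,i] = S[i,j]). Assembling:

S = [[4.3, -1.35],
 [-1.35, 1.7]]


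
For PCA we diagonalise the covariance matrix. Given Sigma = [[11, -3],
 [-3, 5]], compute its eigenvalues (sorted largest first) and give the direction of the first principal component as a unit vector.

Step 1 — characteristic polynomial of 2×2 Sigma:
  det(Sigma - λI) = λ² - trace · λ + det = 0.
  trace = 11 + 5 = 16, det = 11·5 - (-3)² = 46.
Step 2 — discriminant:
  Δ = trace² - 4·det = 256 - 184 = 72.
Step 3 — eigenvalues:
  λ = (trace ± √Δ)/2 = (16 ± 8.4853)/2,
  λ_1 = 12.2426,  λ_2 = 3.7574.

Step 4 — unit eigenvector for λ_1: solve (Sigma - λ_1 I)v = 0. First row:
  (11 - 12.2426)·v_x + (-3)·v_y = 0, i.e. (-1.2426)·v_x + (-3)·v_y = 0,
  so v ∝ (b, λ_1 - a) = (-3, 1.2426); multiply by -1 so the first entry is positive: u = (3, -1.2426).
  ||u|| = √((3)² + (-1.2426)²) = √(10.5442) ≈ 3.2472,
  v_1 = u/||u|| ≈ (0.9239, -0.3827) (||v_1|| = 1).

λ_1 = 12.2426,  λ_2 = 3.7574;  v_1 ≈ (0.9239, -0.3827)


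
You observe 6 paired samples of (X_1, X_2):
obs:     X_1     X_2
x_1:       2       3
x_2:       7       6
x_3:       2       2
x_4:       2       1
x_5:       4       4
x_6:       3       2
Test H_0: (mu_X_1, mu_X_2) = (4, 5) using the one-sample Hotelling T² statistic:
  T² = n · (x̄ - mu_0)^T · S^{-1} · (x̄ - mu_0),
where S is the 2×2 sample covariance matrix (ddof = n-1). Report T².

Step 1 — sample mean vector:
  mean(X_1) = (2 + 7 + 2 + 2 + 4 + 3) / 6 = 20/6 = 3.3333
  mean(X_2) = (3 + 6 + 2 + 1 + 4 + 2) / 6 = 18/6 = 3
  x̄ = (3.3333, 3),  deviation x̄ - mu_0 = (3.3333, 3) - (4, 5) = (-0.6667, -2).

Step 2 — sample covariance matrix, S[i,j] = (1/(n-1)) · Σ_k (x_{k,i} - mean_i) · (x_{k,j} - mean_j), divisor n-1 = 5:
  S[X_1,X_1] = ((-1.3333)·(-1.3333) + (3.6667)·(3.6667) + (-1.3333)·(-1.3333) + (-1.3333)·(-1.3333) + (0.6667)·(0.6667) + (-0.3333)·(-0.3333)) / 5 = 19.3333/5 = 3.8667
  S[X_1,X_2] = ((-1.3333)·(0) + (3.6667)·(3) + (-1.3333)·(-1) + (-1.3333)·(-2) + (0.6667)·(1) + (-0.3333)·(-1)) / 5 = 16/5 = 3.2
  S[X_2,X_2] = ((0)·(0) + (3)·(3) + (-1)·(-1) + (-2)·(-2) + (1)·(1) + (-1)·(-1)) / 5 = 16/5 = 3.2
  S = [[3.8667, 3.2],
 [3.2, 3.2]].

Step 3 — invert S. det(S) = 3.8667·3.2 - (3.2)² = 2.1333.
  S^{-1} = (1/det) · [[d, -b], [-b, a]] = [[1.5, -1.5],
 [-1.5, 1.8125]].

Step 4 — quadratic form (x̄ - mu_0)^T · S^{-1} · (x̄ - mu_0):
  S^{-1} · (x̄ - mu_0) = (2, -2.625),
  (x̄ - mu_0)^T · [...] = (-0.6667)·(2) + (-2)·(-2.625) = 3.9167.

Step 5 — scale by n: T² = 6 · 3.9167 = 23.5.

T² ≈ 23.5


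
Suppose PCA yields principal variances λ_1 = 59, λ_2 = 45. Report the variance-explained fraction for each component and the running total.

Step 1 — total variance = trace(Sigma) = Σ λ_i = 59 + 45 = 104.

Step 2 — fraction explained by component i = λ_i / Σ λ:
  PC1: 59/104 = 0.5673
  PC2: 45/104 = 0.4327

Step 3 — cumulative fraction after k components = (λ_1 + ... + λ_k) / Σ λ:
  k = 1: 59/104 = 0.5673
  k = 2: (59 + 45)/104 = 104/104 = 1

Summary (fraction, with percent):

explained: PC1 0.5673 (56.73%), PC2 0.4327 (43.27%);  cumulative: 0.5673, 1


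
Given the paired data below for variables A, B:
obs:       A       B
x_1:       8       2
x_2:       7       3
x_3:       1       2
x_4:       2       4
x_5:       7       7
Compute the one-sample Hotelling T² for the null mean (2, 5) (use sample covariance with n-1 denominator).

Step 1 — sample mean vector:
  mean(A) = (8 + 7 + 1 + 2 + 7) / 5 = 25/5 = 5
  mean(B) = (2 + 3 + 2 + 4 + 7) / 5 = 18/5 = 3.6
  x̄ = (5, 3.6),  deviation x̄ - mu_0 = (5, 3.6) - (2, 5) = (3, -1.4).

Step 2 — sample covariance matrix, S[i,j] = (1/(n-1)) · Σ_k (x_{k,i} - mean_i) · (x_{k,j} - mean_j), divisor n-1 = 4:
  S[A,A] = ((3)·(3) + (2)·(2) + (-4)·(-4) + (-3)·(-3) + (2)·(2)) / 4 = 42/4 = 10.5
  S[A,B] = ((3)·(-1.6) + (2)·(-0.6) + (-4)·(-1.6) + (-3)·(0.4) + (2)·(3.4)) / 4 = 6/4 = 1.5
  S[B,B] = ((-1.6)·(-1.6) + (-0.6)·(-0.6) + (-1.6)·(-1.6) + (0.4)·(0.4) + (3.4)·(3.4)) / 4 = 17.2/4 = 4.3
  S = [[10.5, 1.5],
 [1.5, 4.3]].

Step 3 — invert S. det(S) = 10.5·4.3 - (1.5)² = 42.9.
  S^{-1} = (1/det) · [[d, -b], [-b, a]] = [[0.1002, -0.035],
 [-0.035, 0.2448]].

Step 4 — quadratic form (x̄ - mu_0)^T · S^{-1} · (x̄ - mu_0):
  S^{-1} · (x̄ - mu_0) = (0.3497, -0.4476),
  (x̄ - mu_0)^T · [...] = (3)·(0.3497) + (-1.4)·(-0.4476) = 1.6755.

Step 5 — scale by n: T² = 5 · 1.6755 = 8.3776.

T² ≈ 8.3776


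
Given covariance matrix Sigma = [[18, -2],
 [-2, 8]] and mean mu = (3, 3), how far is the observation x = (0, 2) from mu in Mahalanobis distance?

Step 1 — centre the observation: (x - mu) = (-3, -1).

Step 2 — invert Sigma. det(Sigma) = 18·8 - (-2)² = 140.
  Sigma^{-1} = (1/det) · [[d, -b], [-b, a]] = [[0.0571, 0.0143],
 [0.0143, 0.1286]].

Step 3 — form the quadratic (x - mu)^T · Sigma^{-1} · (x - mu):
  Sigma^{-1} · (x - mu) = (-0.1857, -0.1714).
  (x - mu)^T · [Sigma^{-1} · (x - mu)] = (-3)·(-0.1857) + (-1)·(-0.1714) = 0.7286.

Step 4 — take square root: d = √(0.7286) ≈ 0.8536.

d(x, mu) = √(0.7286) ≈ 0.8536


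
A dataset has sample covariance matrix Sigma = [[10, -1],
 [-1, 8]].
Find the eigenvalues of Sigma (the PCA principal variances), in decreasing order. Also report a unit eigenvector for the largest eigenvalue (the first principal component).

Step 1 — characteristic polynomial of 2×2 Sigma:
  det(Sigma - λI) = λ² - trace · λ + det = 0.
  trace = 10 + 8 = 18, det = 10·8 - (-1)² = 79.
Step 2 — discriminant:
  Δ = trace² - 4·det = 324 - 316 = 8.
Step 3 — eigenvalues:
  λ = (trace ± √Δ)/2 = (18 ± 2.8284)/2,
  λ_1 = 10.4142,  λ_2 = 7.5858.

Step 4 — unit eigenvector for λ_1: solve (Sigma - λ_1 I)v = 0. First row:
  (10 - 10.4142)·v_x + (-1)·v_y = 0, i.e. (-0.4142)·v_x + (-1)·v_y = 0,
  so v ∝ (b, λ_1 - a) = (-1, 0.4142); multiply by -1 so the first entry is positive: u = (1, -0.4142).
  ||u|| = √((1)² + (-0.4142)²) = √(1.1716) ≈ 1.0824,
  v_1 = u/||u|| ≈ (0.9239, -0.3827) (||v_1|| = 1).

λ_1 = 10.4142,  λ_2 = 7.5858;  v_1 ≈ (0.9239, -0.3827)


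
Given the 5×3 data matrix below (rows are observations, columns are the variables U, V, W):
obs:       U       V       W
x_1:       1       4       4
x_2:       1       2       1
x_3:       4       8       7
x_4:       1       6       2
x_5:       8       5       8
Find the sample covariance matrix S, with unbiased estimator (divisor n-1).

Step 1 — column means:
  mean(U) = (1 + 1 + 4 + 1 + 8) / 5 = 15/5 = 3
  mean(V) = (4 + 2 + 8 + 6 + 5) / 5 = 25/5 = 5
  mean(W) = (4 + 1 + 7 + 2 + 8) / 5 = 22/5 = 4.4

Step 2 — sample covariance S[i,j] = (1/(n-1)) · Σ_k (x_{k,i} - mean_i) · (x_{k,j} - mean_j), with n-1 = 4.
  S[U,U] = ((-2)·(-2) + (-2)·(-2) + (1)·(1) + (-2)·(-2) + (5)·(5)) / 4 = 38/4 = 9.5
  S[U,V] = ((-2)·(-1) + (-2)·(-3) + (1)·(3) + (-2)·(1) + (5)·(0)) / 4 = 9/4 = 2.25
  S[U,W] = ((-2)·(-0.4) + (-2)·(-3.4) + (1)·(2.6) + (-2)·(-2.4) + (5)·(3.6)) / 4 = 33/4 = 8.25
  S[V,V] = ((-1)·(-1) + (-3)·(-3) + (3)·(3) + (1)·(1) + (0)·(0)) / 4 = 20/4 = 5
  S[V,W] = ((-1)·(-0.4) + (-3)·(-3.4) + (3)·(2.6) + (1)·(-2.4) + (0)·(3.6)) / 4 = 16/4 = 4
  S[W,W] = ((-0.4)·(-0.4) + (-3.4)·(-3.4) + (2.6)·(2.6) + (-2.4)·(-2.4) + (3.6)·(3.6)) / 4 = 37.2/4 = 9.3

S is symmetric (S[j,i] = S[i,j]). Assembling:

S = [[9.5, 2.25, 8.25],
 [2.25, 5, 4],
 [8.25, 4, 9.3]]


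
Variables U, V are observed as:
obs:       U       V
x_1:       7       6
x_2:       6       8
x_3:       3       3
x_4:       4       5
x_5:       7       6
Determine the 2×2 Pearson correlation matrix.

Step 1 — column means:
  mean(U) = (7 + 6 + 3 + 4 + 7) / 5 = 27/5 = 5.4
  mean(V) = (6 + 8 + 3 + 5 + 6) / 5 = 28/5 = 5.6

Step 2 — sample variances and covariances s[i,j] = (1/(n-1)) · Σ_k (x_{k,i} - mean_i) · (x_{k,j} - mean_j), with n-1 = 4:
  s[U,U] = ((1.6)·(1.6) + (0.6)·(0.6) + (-2.4)·(-2.4) + (-1.4)·(-1.4) + (1.6)·(1.6)) / 4 = 13.2/4 = 3.3
  s[U,V] = ((1.6)·(0.4) + (0.6)·(2.4) + (-2.4)·(-2.6) + (-1.4)·(-0.6) + (1.6)·(0.4)) / 4 = 9.8/4 = 2.45
  s[V,V] = ((0.4)·(0.4) + (2.4)·(2.4) + (-2.6)·(-2.6) + (-0.6)·(-0.6) + (0.4)·(0.4)) / 4 = 13.2/4 = 3.3
  Sample standard deviations s_i = √(s[i,i]):
  s(U) = √(3.3) = 1.8166
  s(V) = √(3.3) = 1.8166

Step 3 — r_{ij} = s_{ij} / (s_i · s_j):
  r[U,U] = 1 (diagonal).
  r[U,V] = 2.45 / (1.8166 · 1.8166) = 2.45 / 3.3 = 0.7424
  r[V,V] = 1 (diagonal).

R is symmetric with unit diagonal. Assembling:

R = [[1, 0.7424],
 [0.7424, 1]]


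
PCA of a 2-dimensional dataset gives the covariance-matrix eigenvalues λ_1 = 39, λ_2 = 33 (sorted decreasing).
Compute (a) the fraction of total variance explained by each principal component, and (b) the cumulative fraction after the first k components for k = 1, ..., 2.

Step 1 — total variance = trace(Sigma) = Σ λ_i = 39 + 33 = 72.

Step 2 — fraction explained by component i = λ_i / Σ λ:
  PC1: 39/72 = 0.5417
  PC2: 33/72 = 0.4583

Step 3 — cumulative fraction after k components = (λ_1 + ... + λ_k) / Σ λ:
  k = 1: 39/72 = 0.5417
  k = 2: (39 + 33)/72 = 72/72 = 1

Summary (fraction, with percent):

explained: PC1 0.5417 (54.17%), PC2 0.4583 (45.83%);  cumulative: 0.5417, 1


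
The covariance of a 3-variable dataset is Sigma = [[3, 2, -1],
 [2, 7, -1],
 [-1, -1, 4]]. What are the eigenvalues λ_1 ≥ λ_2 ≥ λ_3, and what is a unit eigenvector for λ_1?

Step 1 — characteristic polynomial p(λ) = det(λI - Sigma) = λ³ - tr·λ² + c_1·λ - det, where tr = trace, c_1 = sum of the principal 2×2 minors, det = det(Sigma):
  tr = 3 + 7 + 4 = 14,
  c_1 = (3·7 - (2)²) + (3·4 - (-1)²) + (7·4 - (-1)²) = 17 + 11 + 27 = 55,
  det = 3·(7·4 - (-1)²) - (2)·((2)·4 - (-1)·(-1)) + (-1)·((2)·(-1) - 7·(-1)) = 3·(27) - (2)·(7) + (-1)·(5) = 62.
  So p(λ) = λ³ - 14λ² + 55λ - 62.
Step 2 — look for an integer root (rational root theorem: any rational root is an integer divisor of 62). Testing λ = 2:
  p(2) = 8 - 56 + 110 - 62 = 0  ✓
  Dividing out (λ - 2): p(λ) = (λ - 2)(λ² - 12λ + 31).
Step 3 — remaining eigenvalues from the quadratic λ² - 12λ + 31 = 0:
  Δ = 12² - 4·31 = 144 - 124 = 20,  λ = (12 ± √20)/2 = (12 ± 4.4721)/2 ≈ 8.2361 or 3.7639.
  Sorted: λ_1 = 8.2361,  λ_2 = 3.7639,  λ_3 = 2  (check: sum = 14 = tr ✓).

Step 4 — unit eigenvector for λ_1 ≈ 8.2361: v spans the null space of (Sigma - λ_1 I), whose rows are
  r_1 = (-5.2361, 2, -1),  r_2 = (2, -1.2361, -1),  r_3 = (-1, -1, -4.2361).
  v is orthogonal to every row, so take v ∝ r_1 × r_2 = ((2)·(-1) - (-1)·(-1.2361), (-1)·(2) - (-5.2361)·(-1), (-5.2361)·(-1.2361) - (2)·(2)) ≈ (-3.2361, -7.2361, 2.4721).
  Rescale (multiply by -1 so the first nonzero entry is positive): u = (3.2361, 7.2361, -2.4721).
  ||u|| = √((3.2361)² + (7.2361)² + (-2.4721)²) = √(68.9443) ≈ 8.3033,  v_1 = u/||u|| ≈ (0.3897, 0.8715, -0.2977) (||v_1|| = 1).

λ_1 = 8.2361,  λ_2 = 3.7639,  λ_3 = 2;  v_1 ≈ (0.3897, 0.8715, -0.2977)


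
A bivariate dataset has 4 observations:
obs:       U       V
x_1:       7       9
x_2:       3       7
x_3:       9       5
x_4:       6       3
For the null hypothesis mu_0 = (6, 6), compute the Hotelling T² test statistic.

Step 1 — sample mean vector:
  mean(U) = (7 + 3 + 9 + 6) / 4 = 25/4 = 6.25
  mean(V) = (9 + 7 + 5 + 3) / 4 = 24/4 = 6
  x̄ = (6.25, 6),  deviation x̄ - mu_0 = (6.25, 6) - (6, 6) = (0.25, 0).

Step 2 — sample covariance matrix, S[i,j] = (1/(n-1)) · Σ_k (x_{k,i} - mean_i) · (x_{k,j} - mean_j), divisor n-1 = 3:
  S[U,U] = ((0.75)·(0.75) + (-3.25)·(-3.25) + (2.75)·(2.75) + (-0.25)·(-0.25)) / 3 = 18.75/3 = 6.25
  S[U,V] = ((0.75)·(3) + (-3.25)·(1) + (2.75)·(-1) + (-0.25)·(-3)) / 3 = -3/3 = -1
  S[V,V] = ((3)·(3) + (1)·(1) + (-1)·(-1) + (-3)·(-3)) / 3 = 20/3 = 6.6667
  S = [[6.25, -1],
 [-1, 6.6667]].

Step 3 — invert S. det(S) = 6.25·6.6667 - (-1)² = 40.6667.
  S^{-1} = (1/det) · [[d, -b], [-b, a]] = [[0.1639, 0.0246],
 [0.0246, 0.1537]].

Step 4 — quadratic form (x̄ - mu_0)^T · S^{-1} · (x̄ - mu_0):
  S^{-1} · (x̄ - mu_0) = (0.041, 0.0061),
  (x̄ - mu_0)^T · [...] = (0.25)·(0.041) + (0)·(0.0061) = 0.0102.

Step 5 — scale by n: T² = 4 · 0.0102 = 0.041.

T² ≈ 0.041


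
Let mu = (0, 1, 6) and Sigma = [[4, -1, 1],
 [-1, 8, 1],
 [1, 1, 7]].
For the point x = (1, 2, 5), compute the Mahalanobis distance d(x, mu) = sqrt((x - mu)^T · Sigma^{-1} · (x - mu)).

Step 1 — centre the observation: (x - mu) = (1, 1, -1).

Step 2 — invert Sigma (cofactor / det for 3×3, or solve directly):
  Sigma^{-1} = [[0.2709, 0.0394, -0.0443],
 [0.0394, 0.133, -0.0246],
 [-0.0443, -0.0246, 0.1527]].

Step 3 — form the quadratic (x - mu)^T · Sigma^{-1} · (x - mu):
  Sigma^{-1} · (x - mu) = (0.3547, 0.197, -0.2217).
  (x - mu)^T · [Sigma^{-1} · (x - mu)] = (1)·(0.3547) + (1)·(0.197) + (-1)·(-0.2217) = 0.7734.

Step 4 — take square root: d = √(0.7734) ≈ 0.8794.

d(x, mu) = √(0.7734) ≈ 0.8794


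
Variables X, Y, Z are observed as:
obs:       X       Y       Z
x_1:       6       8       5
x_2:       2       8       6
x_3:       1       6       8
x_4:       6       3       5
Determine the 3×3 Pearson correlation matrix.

Step 1 — column means:
  mean(X) = (6 + 2 + 1 + 6) / 4 = 15/4 = 3.75
  mean(Y) = (8 + 8 + 6 + 3) / 4 = 25/4 = 6.25
  mean(Z) = (5 + 6 + 8 + 5) / 4 = 24/4 = 6

Step 2 — sample variances and covariances s[i,j] = (1/(n-1)) · Σ_k (x_{k,i} - mean_i) · (x_{k,j} - mean_j), with n-1 = 3:
  s[X,X] = ((2.25)·(2.25) + (-1.75)·(-1.75) + (-2.75)·(-2.75) + (2.25)·(2.25)) / 3 = 20.75/3 = 6.9167
  s[X,Y] = ((2.25)·(1.75) + (-1.75)·(1.75) + (-2.75)·(-0.25) + (2.25)·(-3.25)) / 3 = -5.75/3 = -1.9167
  s[X,Z] = ((2.25)·(-1) + (-1.75)·(0) + (-2.75)·(2) + (2.25)·(-1)) / 3 = -10/3 = -3.3333
  s[Y,Y] = ((1.75)·(1.75) + (1.75)·(1.75) + (-0.25)·(-0.25) + (-3.25)·(-3.25)) / 3 = 16.75/3 = 5.5833
  s[Y,Z] = ((1.75)·(-1) + (1.75)·(0) + (-0.25)·(2) + (-3.25)·(-1)) / 3 = 1/3 = 0.3333
  s[Z,Z] = ((-1)·(-1) + (0)·(0) + (2)·(2) + (-1)·(-1)) / 3 = 6/3 = 2
  Sample standard deviations s_i = √(s[i,i]):
  s(X) = √(6.9167) = 2.63
  s(Y) = √(5.5833) = 2.3629
  s(Z) = √(2) = 1.4142

Step 3 — r_{ij} = s_{ij} / (s_i · s_j):
  r[X,X] = 1 (diagonal).
  r[X,Y] = -1.9167 / (2.63 · 2.3629) = -1.9167 / 6.2143 = -0.3084
  r[X,Z] = -3.3333 / (2.63 · 1.4142) = -3.3333 / 3.7193 = -0.8962
  r[Y,Y] = 1 (diagonal).
  r[Y,Z] = 0.3333 / (2.3629 · 1.4142) = 0.3333 / 3.3417 = 0.0998
  r[Z,Z] = 1 (diagonal).

R is symmetric with unit diagonal. Assembling:

R = [[1, -0.3084, -0.8962],
 [-0.3084, 1, 0.0998],
 [-0.8962, 0.0998, 1]]


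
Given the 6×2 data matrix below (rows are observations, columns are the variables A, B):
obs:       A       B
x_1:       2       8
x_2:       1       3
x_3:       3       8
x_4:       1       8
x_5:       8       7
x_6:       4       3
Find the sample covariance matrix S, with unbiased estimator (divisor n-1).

Step 1 — column means:
  mean(A) = (2 + 1 + 3 + 1 + 8 + 4) / 6 = 19/6 = 3.1667
  mean(B) = (8 + 3 + 8 + 8 + 7 + 3) / 6 = 37/6 = 6.1667

Step 2 — sample covariance S[i,j] = (1/(n-1)) · Σ_k (x_{k,i} - mean_i) · (x_{k,j} - mean_j), with n-1 = 5.
  S[A,A] = ((-1.1667)·(-1.1667) + (-2.1667)·(-2.1667) + (-0.1667)·(-0.1667) + (-2.1667)·(-2.1667) + (4.8333)·(4.8333) + (0.8333)·(0.8333)) / 5 = 34.8333/5 = 6.9667
  S[A,B] = ((-1.1667)·(1.8333) + (-2.1667)·(-3.1667) + (-0.1667)·(1.8333) + (-2.1667)·(1.8333) + (4.8333)·(0.8333) + (0.8333)·(-3.1667)) / 5 = 1.8333/5 = 0.3667
  S[B,B] = ((1.8333)·(1.8333) + (-3.1667)·(-3.1667) + (1.8333)·(1.8333) + (1.8333)·(1.8333) + (0.8333)·(0.8333) + (-3.1667)·(-3.1667)) / 5 = 30.8333/5 = 6.1667

S is symmetric (S[j,i] = S[i,j]). Assembling:

S = [[6.9667, 0.3667],
 [0.3667, 6.1667]]


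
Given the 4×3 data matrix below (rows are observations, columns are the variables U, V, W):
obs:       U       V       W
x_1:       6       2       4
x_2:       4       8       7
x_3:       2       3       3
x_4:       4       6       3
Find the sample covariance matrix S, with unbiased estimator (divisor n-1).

Step 1 — column means:
  mean(U) = (6 + 4 + 2 + 4) / 4 = 16/4 = 4
  mean(V) = (2 + 8 + 3 + 6) / 4 = 19/4 = 4.75
  mean(W) = (4 + 7 + 3 + 3) / 4 = 17/4 = 4.25

Step 2 — sample covariance S[i,j] = (1/(n-1)) · Σ_k (x_{k,i} - mean_i) · (x_{k,j} - mean_j), with n-1 = 3.
  S[U,U] = ((2)·(2) + (0)·(0) + (-2)·(-2) + (0)·(0)) / 3 = 8/3 = 2.6667
  S[U,V] = ((2)·(-2.75) + (0)·(3.25) + (-2)·(-1.75) + (0)·(1.25)) / 3 = -2/3 = -0.6667
  S[U,W] = ((2)·(-0.25) + (0)·(2.75) + (-2)·(-1.25) + (0)·(-1.25)) / 3 = 2/3 = 0.6667
  S[V,V] = ((-2.75)·(-2.75) + (3.25)·(3.25) + (-1.75)·(-1.75) + (1.25)·(1.25)) / 3 = 22.75/3 = 7.5833
  S[V,W] = ((-2.75)·(-0.25) + (3.25)·(2.75) + (-1.75)·(-1.25) + (1.25)·(-1.25)) / 3 = 10.25/3 = 3.4167
  S[W,W] = ((-0.25)·(-0.25) + (2.75)·(2.75) + (-1.25)·(-1.25) + (-1.25)·(-1.25)) / 3 = 10.75/3 = 3.5833

S is symmetric (S[j,i] = S[i,j]). Assembling:

S = [[2.6667, -0.6667, 0.6667],
 [-0.6667, 7.5833, 3.4167],
 [0.6667, 3.4167, 3.5833]]


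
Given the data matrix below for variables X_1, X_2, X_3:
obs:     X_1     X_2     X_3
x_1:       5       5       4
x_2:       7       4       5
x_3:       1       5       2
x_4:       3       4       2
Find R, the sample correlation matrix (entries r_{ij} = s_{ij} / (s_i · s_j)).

Step 1 — column means:
  mean(X_1) = (5 + 7 + 1 + 3) / 4 = 16/4 = 4
  mean(X_2) = (5 + 4 + 5 + 4) / 4 = 18/4 = 4.5
  mean(X_3) = (4 + 5 + 2 + 2) / 4 = 13/4 = 3.25

Step 2 — sample variances and covariances s[i,j] = (1/(n-1)) · Σ_k (x_{k,i} - mean_i) · (x_{k,j} - mean_j), with n-1 = 3:
  s[X_1,X_1] = ((1)·(1) + (3)·(3) + (-3)·(-3) + (-1)·(-1)) / 3 = 20/3 = 6.6667
  s[X_1,X_2] = ((1)·(0.5) + (3)·(-0.5) + (-3)·(0.5) + (-1)·(-0.5)) / 3 = -2/3 = -0.6667
  s[X_1,X_3] = ((1)·(0.75) + (3)·(1.75) + (-3)·(-1.25) + (-1)·(-1.25)) / 3 = 11/3 = 3.6667
  s[X_2,X_2] = ((0.5)·(0.5) + (-0.5)·(-0.5) + (0.5)·(0.5) + (-0.5)·(-0.5)) / 3 = 1/3 = 0.3333
  s[X_2,X_3] = ((0.5)·(0.75) + (-0.5)·(1.75) + (0.5)·(-1.25) + (-0.5)·(-1.25)) / 3 = -0.5/3 = -0.1667
  s[X_3,X_3] = ((0.75)·(0.75) + (1.75)·(1.75) + (-1.25)·(-1.25) + (-1.25)·(-1.25)) / 3 = 6.75/3 = 2.25
  Sample standard deviations s_i = √(s[i,i]):
  s(X_1) = √(6.6667) = 2.582
  s(X_2) = √(0.3333) = 0.5774
  s(X_3) = √(2.25) = 1.5

Step 3 — r_{ij} = s_{ij} / (s_i · s_j):
  r[X_1,X_1] = 1 (diagonal).
  r[X_1,X_2] = -0.6667 / (2.582 · 0.5774) = -0.6667 / 1.4907 = -0.4472
  r[X_1,X_3] = 3.6667 / (2.582 · 1.5) = 3.6667 / 3.873 = 0.9467
  r[X_2,X_2] = 1 (diagonal).
  r[X_2,X_3] = -0.1667 / (0.5774 · 1.5) = -0.1667 / 0.866 = -0.1925
  r[X_3,X_3] = 1 (diagonal).

R is symmetric with unit diagonal. Assembling:

R = [[1, -0.4472, 0.9467],
 [-0.4472, 1, -0.1925],
 [0.9467, -0.1925, 1]]


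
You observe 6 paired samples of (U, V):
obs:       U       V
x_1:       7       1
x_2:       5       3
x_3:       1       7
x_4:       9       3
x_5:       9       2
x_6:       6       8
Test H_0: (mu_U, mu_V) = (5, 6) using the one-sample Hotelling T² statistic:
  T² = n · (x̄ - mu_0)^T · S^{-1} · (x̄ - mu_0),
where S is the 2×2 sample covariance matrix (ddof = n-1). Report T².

Step 1 — sample mean vector:
  mean(U) = (7 + 5 + 1 + 9 + 9 + 6) / 6 = 37/6 = 6.1667
  mean(V) = (1 + 3 + 7 + 3 + 2 + 8) / 6 = 24/6 = 4
  x̄ = (6.1667, 4),  deviation x̄ - mu_0 = (6.1667, 4) - (5, 6) = (1.1667, -2).

Step 2 — sample covariance matrix, S[i,j] = (1/(n-1)) · Σ_k (x_{k,i} - mean_i) · (x_{k,j} - mean_j), divisor n-1 = 5:
  S[U,U] = ((0.8333)·(0.8333) + (-1.1667)·(-1.1667) + (-5.1667)·(-5.1667) + (2.8333)·(2.8333) + (2.8333)·(2.8333) + (-0.1667)·(-0.1667)) / 5 = 44.8333/5 = 8.9667
  S[U,V] = ((0.8333)·(-3) + (-1.1667)·(-1) + (-5.1667)·(3) + (2.8333)·(-1) + (2.8333)·(-2) + (-0.1667)·(4)) / 5 = -26/5 = -5.2
  S[V,V] = ((-3)·(-3) + (-1)·(-1) + (3)·(3) + (-1)·(-1) + (-2)·(-2) + (4)·(4)) / 5 = 40/5 = 8
  S = [[8.9667, -5.2],
 [-5.2, 8]].

Step 3 — invert S. det(S) = 8.9667·8 - (-5.2)² = 44.6933.
  S^{-1} = (1/det) · [[d, -b], [-b, a]] = [[0.179, 0.1163],
 [0.1163, 0.2006]].

Step 4 — quadratic form (x̄ - mu_0)^T · S^{-1} · (x̄ - mu_0):
  S^{-1} · (x̄ - mu_0) = (-0.0239, -0.2655),
  (x̄ - mu_0)^T · [...] = (1.1667)·(-0.0239) + (-2)·(-0.2655) = 0.5032.

Step 5 — scale by n: T² = 6 · 0.5032 = 3.0191.

T² ≈ 3.0191


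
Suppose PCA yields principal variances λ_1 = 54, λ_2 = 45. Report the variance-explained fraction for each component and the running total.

Step 1 — total variance = trace(Sigma) = Σ λ_i = 54 + 45 = 99.

Step 2 — fraction explained by component i = λ_i / Σ λ:
  PC1: 54/99 = 0.5455
  PC2: 45/99 = 0.4545

Step 3 — cumulative fraction after k components = (λ_1 + ... + λ_k) / Σ λ:
  k = 1: 54/99 = 0.5455
  k = 2: (54 + 45)/99 = 99/99 = 1

Summary (fraction, with percent):

explained: PC1 0.5455 (54.55%), PC2 0.4545 (45.45%);  cumulative: 0.5455, 1


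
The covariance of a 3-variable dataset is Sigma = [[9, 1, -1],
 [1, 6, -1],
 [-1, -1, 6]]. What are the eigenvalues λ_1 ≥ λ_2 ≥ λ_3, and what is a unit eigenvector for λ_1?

Step 1 — characteristic polynomial p(λ) = det(λI - Sigma) = λ³ - tr·λ² + c_1·λ - det, where tr = trace, c_1 = sum of the principal 2×2 minors, det = det(Sigma):
  tr = 9 + 6 + 6 = 21,
  c_1 = (9·6 - (1)²) + (9·6 - (-1)²) + (6·6 - (-1)²) = 53 + 53 + 35 = 141,
  det = 9·(6·6 - (-1)²) - (1)·((1)·6 - (-1)·(-1)) + (-1)·((1)·(-1) - 6·(-1)) = 9·(35) - (1)·(5) + (-1)·(5) = 305.
  So p(λ) = λ³ - 21λ² + 141λ - 305.
Step 2 — look for an integer root (rational root theorem: any rational root is an integer divisor of 305). Testing λ = 5:
  p(5) = 125 - 525 + 705 - 305 = 0  ✓
  Dividing out (λ - 5): p(λ) = (λ - 5)(λ² - 16λ + 61).
Step 3 — remaining eigenvalues from the quadratic λ² - 16λ + 61 = 0:
  Δ = 16² - 4·61 = 256 - 244 = 12,  λ = (16 ± √12)/2 = (16 ± 3.4641)/2 ≈ 9.7321 or 6.2679.
  Sorted: λ_1 = 9.7321,  λ_2 = 6.2679,  λ_3 = 5  (check: sum = 21 = tr ✓).

Step 4 — unit eigenvector for λ_1 ≈ 9.7321: v spans the null space of (Sigma - λ_1 I), whose rows are
  r_1 = (-0.7321, 1, -1),  r_2 = (1, -3.7321, -1),  r_3 = (-1, -1, -3.7321).
  v is orthogonal to every row, so take v ∝ r_1 × r_2 = ((1)·(-1) - (-1)·(-3.7321), (-1)·(1) - (-0.7321)·(-1), (-0.7321)·(-3.7321) - (1)·(1)) ≈ (-4.7321, -1.7321, 1.7321).
  Rescale (multiply by -1 so the first nonzero entry is positive): u = (4.7321, 1.7321, -1.7321).
  ||u|| = √((4.7321)² + (1.7321)² + (-1.7321)²) = √(28.3923) ≈ 5.3284,  v_1 = u/||u|| ≈ (0.8881, 0.3251, -0.3251) (||v_1|| = 1).

λ_1 = 9.7321,  λ_2 = 6.2679,  λ_3 = 5;  v_1 ≈ (0.8881, 0.3251, -0.3251)


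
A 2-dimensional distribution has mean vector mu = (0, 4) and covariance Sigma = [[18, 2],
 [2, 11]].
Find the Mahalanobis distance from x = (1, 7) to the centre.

Step 1 — centre the observation: (x - mu) = (1, 3).

Step 2 — invert Sigma. det(Sigma) = 18·11 - (2)² = 194.
  Sigma^{-1} = (1/det) · [[d, -b], [-b, a]] = [[0.0567, -0.0103],
 [-0.0103, 0.0928]].

Step 3 — form the quadratic (x - mu)^T · Sigma^{-1} · (x - mu):
  Sigma^{-1} · (x - mu) = (0.0258, 0.268).
  (x - mu)^T · [Sigma^{-1} · (x - mu)] = (1)·(0.0258) + (3)·(0.268) = 0.8299.

Step 4 — take square root: d = √(0.8299) ≈ 0.911.

d(x, mu) = √(0.8299) ≈ 0.911


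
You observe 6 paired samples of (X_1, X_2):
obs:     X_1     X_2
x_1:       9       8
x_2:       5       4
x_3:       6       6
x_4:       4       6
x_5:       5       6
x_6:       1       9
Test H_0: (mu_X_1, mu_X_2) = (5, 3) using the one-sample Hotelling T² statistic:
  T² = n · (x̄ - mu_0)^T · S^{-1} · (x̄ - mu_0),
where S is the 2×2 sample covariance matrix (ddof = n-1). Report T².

Step 1 — sample mean vector:
  mean(X_1) = (9 + 5 + 6 + 4 + 5 + 1) / 6 = 30/6 = 5
  mean(X_2) = (8 + 4 + 6 + 6 + 6 + 9) / 6 = 39/6 = 6.5
  x̄ = (5, 6.5),  deviation x̄ - mu_0 = (5, 6.5) - (5, 3) = (0, 3.5).

Step 2 — sample covariance matrix, S[i,j] = (1/(n-1)) · Σ_k (x_{k,i} - mean_i) · (x_{k,j} - mean_j), divisor n-1 = 5:
  S[X_1,X_1] = ((4)·(4) + (0)·(0) + (1)·(1) + (-1)·(-1) + (0)·(0) + (-4)·(-4)) / 5 = 34/5 = 6.8
  S[X_1,X_2] = ((4)·(1.5) + (0)·(-2.5) + (1)·(-0.5) + (-1)·(-0.5) + (0)·(-0.5) + (-4)·(2.5)) / 5 = -4/5 = -0.8
  S[X_2,X_2] = ((1.5)·(1.5) + (-2.5)·(-2.5) + (-0.5)·(-0.5) + (-0.5)·(-0.5) + (-0.5)·(-0.5) + (2.5)·(2.5)) / 5 = 15.5/5 = 3.1
  S = [[6.8, -0.8],
 [-0.8, 3.1]].

Step 3 — invert S. det(S) = 6.8·3.1 - (-0.8)² = 20.44.
  S^{-1} = (1/det) · [[d, -b], [-b, a]] = [[0.1517, 0.0391],
 [0.0391, 0.3327]].

Step 4 — quadratic form (x̄ - mu_0)^T · S^{-1} · (x̄ - mu_0):
  S^{-1} · (x̄ - mu_0) = (0.137, 1.1644),
  (x̄ - mu_0)^T · [...] = (0)·(0.137) + (3.5)·(1.1644) = 4.0753.

Step 5 — scale by n: T² = 6 · 4.0753 = 24.4521.

T² ≈ 24.4521


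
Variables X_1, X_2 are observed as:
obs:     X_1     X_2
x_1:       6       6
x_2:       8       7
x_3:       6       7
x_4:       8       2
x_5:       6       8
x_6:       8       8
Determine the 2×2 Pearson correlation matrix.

Step 1 — column means:
  mean(X_1) = (6 + 8 + 6 + 8 + 6 + 8) / 6 = 42/6 = 7
  mean(X_2) = (6 + 7 + 7 + 2 + 8 + 8) / 6 = 38/6 = 6.3333

Step 2 — sample variances and covariances s[i,j] = (1/(n-1)) · Σ_k (x_{k,i} - mean_i) · (x_{k,j} - mean_j), with n-1 = 5:
  s[X_1,X_1] = ((-1)·(-1) + (1)·(1) + (-1)·(-1) + (1)·(1) + (-1)·(-1) + (1)·(1)) / 5 = 6/5 = 1.2
  s[X_1,X_2] = ((-1)·(-0.3333) + (1)·(0.6667) + (-1)·(0.6667) + (1)·(-4.3333) + (-1)·(1.6667) + (1)·(1.6667)) / 5 = -4/5 = -0.8
  s[X_2,X_2] = ((-0.3333)·(-0.3333) + (0.6667)·(0.6667) + (0.6667)·(0.6667) + (-4.3333)·(-4.3333) + (1.6667)·(1.6667) + (1.6667)·(1.6667)) / 5 = 25.3333/5 = 5.0667
  Sample standard deviations s_i = √(s[i,i]):
  s(X_1) = √(1.2) = 1.0954
  s(X_2) = √(5.0667) = 2.2509

Step 3 — r_{ij} = s_{ij} / (s_i · s_j):
  r[X_1,X_1] = 1 (diagonal).
  r[X_1,X_2] = -0.8 / (1.0954 · 2.2509) = -0.8 / 2.4658 = -0.3244
  r[X_2,X_2] = 1 (diagonal).

R is symmetric with unit diagonal. Assembling:

R = [[1, -0.3244],
 [-0.3244, 1]]


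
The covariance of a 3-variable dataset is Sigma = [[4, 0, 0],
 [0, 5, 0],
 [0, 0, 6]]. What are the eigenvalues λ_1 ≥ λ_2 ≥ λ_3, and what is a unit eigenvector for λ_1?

Step 1 — characteristic polynomial p(λ) = det(λI - Sigma) = λ³ - tr·λ² + c_1·λ - det, where tr = trace, c_1 = sum of the principal 2×2 minors, det = det(Sigma):
  tr = 4 + 5 + 6 = 15,
  c_1 = (4·5 - (0)²) + (4·6 - (0)²) + (5·6 - (0)²) = 20 + 24 + 30 = 74,
  det = 4·(5·6 - (0)²) - (0)·((0)·6 - (0)·(0)) + (0)·((0)·(0) - 5·(0)) = 4·(30) - (0)·(0) + (0)·(0) = 120.
  So p(λ) = λ³ - 15λ² + 74λ - 120.
Step 2 — look for an integer root (rational root theorem: any rational root is an integer divisor of 120). Testing λ = 4:
  p(4) = 64 - 240 + 296 - 120 = 0  ✓
  Dividing out (λ - 4): p(λ) = (λ - 4)(λ² - 11λ + 30).
Step 3 — remaining eigenvalues from the quadratic λ² - 11λ + 30 = 0:
  Δ = 11² - 4·30 = 121 - 120 = 1,  λ = (11 ± √1)/2 = (11 ± 1)/2 = 6 or 5.
  Sorted: λ_1 = 6,  λ_2 = 5,  λ_3 = 4  (check: sum = 15 = tr ✓).

Step 4 — unit eigenvector for λ_1 = 6: v spans the null space of (Sigma - λ_1 I), whose rows are
  r_1 = (-2, 0, 0),  r_2 = (0, -1, 0),  r_3 = (0, 0, 0).
  v is orthogonal to every row, so take v ∝ r_1 × r_2 = ((0)·(0) - (0)·(-1), (0)·(0) - (-2)·(0), (-2)·(-1) - (0)·(0)) = (0, 0, 2).
  Rescale (divide by 2): u = (0, 0, 1).
  ||u|| = √((0)² + (0)² + (1)²) = √(1) = 1,  v_1 = u/||u|| ≈ (0, 0, 1) (||v_1|| = 1).

λ_1 = 6,  λ_2 = 5,  λ_3 = 4;  v_1 ≈ (0, 0, 1)


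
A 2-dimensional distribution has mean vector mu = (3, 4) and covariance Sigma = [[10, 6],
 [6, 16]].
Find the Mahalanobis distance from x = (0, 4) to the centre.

Step 1 — centre the observation: (x - mu) = (-3, 0).

Step 2 — invert Sigma. det(Sigma) = 10·16 - (6)² = 124.
  Sigma^{-1} = (1/det) · [[d, -b], [-b, a]] = [[0.129, -0.0484],
 [-0.0484, 0.0806]].

Step 3 — form the quadratic (x - mu)^T · Sigma^{-1} · (x - mu):
  Sigma^{-1} · (x - mu) = (-0.3871, 0.1452).
  (x - mu)^T · [Sigma^{-1} · (x - mu)] = (-3)·(-0.3871) + (0)·(0.1452) = 1.1613.

Step 4 — take square root: d = √(1.1613) ≈ 1.0776.

d(x, mu) = √(1.1613) ≈ 1.0776


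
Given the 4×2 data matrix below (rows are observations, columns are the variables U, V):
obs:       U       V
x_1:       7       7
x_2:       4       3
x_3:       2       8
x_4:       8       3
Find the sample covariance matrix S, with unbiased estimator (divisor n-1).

Step 1 — column means:
  mean(U) = (7 + 4 + 2 + 8) / 4 = 21/4 = 5.25
  mean(V) = (7 + 3 + 8 + 3) / 4 = 21/4 = 5.25

Step 2 — sample covariance S[i,j] = (1/(n-1)) · Σ_k (x_{k,i} - mean_i) · (x_{k,j} - mean_j), with n-1 = 3.
  S[U,U] = ((1.75)·(1.75) + (-1.25)·(-1.25) + (-3.25)·(-3.25) + (2.75)·(2.75)) / 3 = 22.75/3 = 7.5833
  S[U,V] = ((1.75)·(1.75) + (-1.25)·(-2.25) + (-3.25)·(2.75) + (2.75)·(-2.25)) / 3 = -9.25/3 = -3.0833
  S[V,V] = ((1.75)·(1.75) + (-2.25)·(-2.25) + (2.75)·(2.75) + (-2.25)·(-2.25)) / 3 = 20.75/3 = 6.9167

S is symmetric (S[j,i] = S[i,j]). Assembling:

S = [[7.5833, -3.0833],
 [-3.0833, 6.9167]]


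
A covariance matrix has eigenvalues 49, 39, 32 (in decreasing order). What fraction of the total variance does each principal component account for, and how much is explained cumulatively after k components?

Step 1 — total variance = trace(Sigma) = Σ λ_i = 49 + 39 + 32 = 120.

Step 2 — fraction explained by component i = λ_i / Σ λ:
  PC1: 49/120 = 0.4083
  PC2: 39/120 = 0.325
  PC3: 32/120 = 0.2667

Step 3 — cumulative fraction after k components = (λ_1 + ... + λ_k) / Σ λ:
  k = 1: 49/120 = 0.4083
  k = 2: (49 + 39)/120 = 88/120 = 0.7333
  k = 3: (49 + 39 + 32)/120 = 120/120 = 1

Summary (fraction, with percent):

explained: PC1 0.4083 (40.83%), PC2 0.325 (32.5%), PC3 0.2667 (26.67%);  cumulative: 0.4083, 0.7333, 1


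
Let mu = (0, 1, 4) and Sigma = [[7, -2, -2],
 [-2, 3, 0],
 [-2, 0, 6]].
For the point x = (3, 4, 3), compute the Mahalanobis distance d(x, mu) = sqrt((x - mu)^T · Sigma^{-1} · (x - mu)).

Step 1 — centre the observation: (x - mu) = (3, 3, -1).

Step 2 — invert Sigma (cofactor / det for 3×3, or solve directly):
  Sigma^{-1} = [[0.2, 0.1333, 0.0667],
 [0.1333, 0.4222, 0.0444],
 [0.0667, 0.0444, 0.1889]].

Step 3 — form the quadratic (x - mu)^T · Sigma^{-1} · (x - mu):
  Sigma^{-1} · (x - mu) = (0.9333, 1.6222, 0.1444).
  (x - mu)^T · [Sigma^{-1} · (x - mu)] = (3)·(0.9333) + (3)·(1.6222) + (-1)·(0.1444) = 7.5222.

Step 4 — take square root: d = √(7.5222) ≈ 2.7427.

d(x, mu) = √(7.5222) ≈ 2.7427


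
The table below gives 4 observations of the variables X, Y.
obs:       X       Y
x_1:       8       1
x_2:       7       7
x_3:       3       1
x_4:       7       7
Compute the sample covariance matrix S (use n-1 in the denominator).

Step 1 — column means:
  mean(X) = (8 + 7 + 3 + 7) / 4 = 25/4 = 6.25
  mean(Y) = (1 + 7 + 1 + 7) / 4 = 16/4 = 4

Step 2 — sample covariance S[i,j] = (1/(n-1)) · Σ_k (x_{k,i} - mean_i) · (x_{k,j} - mean_j), with n-1 = 3.
  S[X,X] = ((1.75)·(1.75) + (0.75)·(0.75) + (-3.25)·(-3.25) + (0.75)·(0.75)) / 3 = 14.75/3 = 4.9167
  S[X,Y] = ((1.75)·(-3) + (0.75)·(3) + (-3.25)·(-3) + (0.75)·(3)) / 3 = 9/3 = 3
  S[Y,Y] = ((-3)·(-3) + (3)·(3) + (-3)·(-3) + (3)·(3)) / 3 = 36/3 = 12

S is symmetric (S[j,i] = S[i,j]). Assembling:

S = [[4.9167, 3],
 [3, 12]]


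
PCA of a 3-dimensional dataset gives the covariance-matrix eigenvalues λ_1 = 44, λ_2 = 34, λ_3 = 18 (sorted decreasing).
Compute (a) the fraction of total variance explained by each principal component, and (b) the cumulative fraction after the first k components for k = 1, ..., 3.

Step 1 — total variance = trace(Sigma) = Σ λ_i = 44 + 34 + 18 = 96.

Step 2 — fraction explained by component i = λ_i / Σ λ:
  PC1: 44/96 = 0.4583
  PC2: 34/96 = 0.3542
  PC3: 18/96 = 0.1875

Step 3 — cumulative fraction after k components = (λ_1 + ... + λ_k) / Σ λ:
  k = 1: 44/96 = 0.4583
  k = 2: (44 + 34)/96 = 78/96 = 0.8125
  k = 3: (44 + 34 + 18)/96 = 96/96 = 1

Summary (fraction, with percent):

explained: PC1 0.4583 (45.83%), PC2 0.3542 (35.42%), PC3 0.1875 (18.75%);  cumulative: 0.4583, 0.8125, 1


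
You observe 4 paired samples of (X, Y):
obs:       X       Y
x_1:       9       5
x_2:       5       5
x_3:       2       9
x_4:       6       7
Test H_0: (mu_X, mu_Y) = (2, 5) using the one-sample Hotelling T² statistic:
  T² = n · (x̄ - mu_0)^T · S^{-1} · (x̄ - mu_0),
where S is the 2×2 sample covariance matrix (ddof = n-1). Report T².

Step 1 — sample mean vector:
  mean(X) = (9 + 5 + 2 + 6) / 4 = 22/4 = 5.5
  mean(Y) = (5 + 5 + 9 + 7) / 4 = 26/4 = 6.5
  x̄ = (5.5, 6.5),  deviation x̄ - mu_0 = (5.5, 6.5) - (2, 5) = (3.5, 1.5).

Step 2 — sample covariance matrix, S[i,j] = (1/(n-1)) · Σ_k (x_{k,i} - mean_i) · (x_{k,j} - mean_j), divisor n-1 = 3:
  S[X,X] = ((3.5)·(3.5) + (-0.5)·(-0.5) + (-3.5)·(-3.5) + (0.5)·(0.5)) / 3 = 25/3 = 8.3333
  S[X,Y] = ((3.5)·(-1.5) + (-0.5)·(-1.5) + (-3.5)·(2.5) + (0.5)·(0.5)) / 3 = -13/3 = -4.3333
  S[Y,Y] = ((-1.5)·(-1.5) + (-1.5)·(-1.5) + (2.5)·(2.5) + (0.5)·(0.5)) / 3 = 11/3 = 3.6667
  S = [[8.3333, -4.3333],
 [-4.3333, 3.6667]].

Step 3 — invert S. det(S) = 8.3333·3.6667 - (-4.3333)² = 11.7778.
  S^{-1} = (1/det) · [[d, -b], [-b, a]] = [[0.3113, 0.3679],
 [0.3679, 0.7075]].

Step 4 — quadratic form (x̄ - mu_0)^T · S^{-1} · (x̄ - mu_0):
  S^{-1} · (x̄ - mu_0) = (1.6415, 2.3491),
  (x̄ - mu_0)^T · [...] = (3.5)·(1.6415) + (1.5)·(2.3491) = 9.2689.

Step 5 — scale by n: T² = 4 · 9.2689 = 37.0755.

T² ≈ 37.0755


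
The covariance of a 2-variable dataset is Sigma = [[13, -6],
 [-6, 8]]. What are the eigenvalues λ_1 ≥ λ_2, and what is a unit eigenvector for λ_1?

Step 1 — characteristic polynomial of 2×2 Sigma:
  det(Sigma - λI) = λ² - trace · λ + det = 0.
  trace = 13 + 8 = 21, det = 13·8 - (-6)² = 68.
Step 2 — discriminant:
  Δ = trace² - 4·det = 441 - 272 = 169.
Step 3 — eigenvalues:
  λ = (trace ± √Δ)/2 = (21 ± 13)/2,
  λ_1 = 17,  λ_2 = 4.

Step 4 — unit eigenvector for λ_1: solve (Sigma - λ_1 I)v = 0. First row:
  (13 - 17)·v_x + (-6)·v_y = 0, i.e. (-4)·v_x + (-6)·v_y = 0,
  so v ∝ (b, λ_1 - a) = (-6, 4); multiply by -1 so the first entry is positive: u = (6, -4).
  ||u|| = √((6)² + (-4)²) = √(52) ≈ 7.2111,
  v_1 = u/||u|| ≈ (0.8321, -0.5547) (||v_1|| = 1).

λ_1 = 17,  λ_2 = 4;  v_1 ≈ (0.8321, -0.5547)


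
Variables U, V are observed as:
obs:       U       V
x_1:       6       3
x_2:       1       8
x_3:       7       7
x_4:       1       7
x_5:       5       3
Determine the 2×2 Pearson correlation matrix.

Step 1 — column means:
  mean(U) = (6 + 1 + 7 + 1 + 5) / 5 = 20/5 = 4
  mean(V) = (3 + 8 + 7 + 7 + 3) / 5 = 28/5 = 5.6

Step 2 — sample variances and covariances s[i,j] = (1/(n-1)) · Σ_k (x_{k,i} - mean_i) · (x_{k,j} - mean_j), with n-1 = 4:
  s[U,U] = ((2)·(2) + (-3)·(-3) + (3)·(3) + (-3)·(-3) + (1)·(1)) / 4 = 32/4 = 8
  s[U,V] = ((2)·(-2.6) + (-3)·(2.4) + (3)·(1.4) + (-3)·(1.4) + (1)·(-2.6)) / 4 = -15/4 = -3.75
  s[V,V] = ((-2.6)·(-2.6) + (2.4)·(2.4) + (1.4)·(1.4) + (1.4)·(1.4) + (-2.6)·(-2.6)) / 4 = 23.2/4 = 5.8
  Sample standard deviations s_i = √(s[i,i]):
  s(U) = √(8) = 2.8284
  s(V) = √(5.8) = 2.4083

Step 3 — r_{ij} = s_{ij} / (s_i · s_j):
  r[U,U] = 1 (diagonal).
  r[U,V] = -3.75 / (2.8284 · 2.4083) = -3.75 / 6.8118 = -0.5505
  r[V,V] = 1 (diagonal).

R is symmetric with unit diagonal. Assembling:

R = [[1, -0.5505],
 [-0.5505, 1]]


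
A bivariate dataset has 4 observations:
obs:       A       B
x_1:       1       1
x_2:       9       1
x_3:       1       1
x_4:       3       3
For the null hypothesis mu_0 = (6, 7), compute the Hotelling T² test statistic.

Step 1 — sample mean vector:
  mean(A) = (1 + 9 + 1 + 3) / 4 = 14/4 = 3.5
  mean(B) = (1 + 1 + 1 + 3) / 4 = 6/4 = 1.5
  x̄ = (3.5, 1.5),  deviation x̄ - mu_0 = (3.5, 1.5) - (6, 7) = (-2.5, -5.5).

Step 2 — sample covariance matrix, S[i,j] = (1/(n-1)) · Σ_k (x_{k,i} - mean_i) · (x_{k,j} - mean_j), divisor n-1 = 3:
  S[A,A] = ((-2.5)·(-2.5) + (5.5)·(5.5) + (-2.5)·(-2.5) + (-0.5)·(-0.5)) / 3 = 43/3 = 14.3333
  S[A,B] = ((-2.5)·(-0.5) + (5.5)·(-0.5) + (-2.5)·(-0.5) + (-0.5)·(1.5)) / 3 = -1/3 = -0.3333
  S[B,B] = ((-0.5)·(-0.5) + (-0.5)·(-0.5) + (-0.5)·(-0.5) + (1.5)·(1.5)) / 3 = 3/3 = 1
  S = [[14.3333, -0.3333],
 [-0.3333, 1]].

Step 3 — invert S. det(S) = 14.3333·1 - (-0.3333)² = 14.2222.
  S^{-1} = (1/det) · [[d, -b], [-b, a]] = [[0.0703, 0.0234],
 [0.0234, 1.0078]].

Step 4 — quadratic form (x̄ - mu_0)^T · S^{-1} · (x̄ - mu_0):
  S^{-1} · (x̄ - mu_0) = (-0.3047, -5.6016),
  (x̄ - mu_0)^T · [...] = (-2.5)·(-0.3047) + (-5.5)·(-5.6016) = 31.5703.

Step 5 — scale by n: T² = 4 · 31.5703 = 126.2812.

T² ≈ 126.2812
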